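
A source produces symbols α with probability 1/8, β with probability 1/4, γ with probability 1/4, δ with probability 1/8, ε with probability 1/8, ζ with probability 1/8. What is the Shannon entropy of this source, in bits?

2.5 bits

Each probability is a power of 1/2, so log₂(1/p) is an integer.
H = Σ p·log₂(1/p) = 1/8·3 + 1/4·2 + 1/4·2 + 1/8·3 + 1/8·3 + 1/8·3 = 2.5 bits.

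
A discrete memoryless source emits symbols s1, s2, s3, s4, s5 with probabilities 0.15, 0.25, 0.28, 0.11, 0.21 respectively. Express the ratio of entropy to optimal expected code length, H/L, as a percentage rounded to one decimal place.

99.5%

Entropy H = −Σ p log₂ p ≈ 2.2479 bits.
Huffman merges: 11/100+3/20→13/50; 21/100+1/4→23/50; 13/50+7/25→27/50; 23/50+27/50→1. L = 113/50 ≈ 2.2600.
Efficiency = H/L = 2.2479/2.2600 = 99.5%.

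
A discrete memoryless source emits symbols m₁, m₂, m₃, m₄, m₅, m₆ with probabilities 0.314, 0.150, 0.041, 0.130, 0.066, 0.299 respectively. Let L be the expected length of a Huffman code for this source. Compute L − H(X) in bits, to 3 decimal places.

Entropy H = −Σ p log₂ p ≈ 2.2865 bits.
Huffman merges: 41/1000+33/500→107/1000; 107/1000+13/100→237/1000; 3/20+237/1000→387/1000; 299/1000+157/500→613/1000; 387/1000+613/1000→1. L = 293/125 ≈ 2.3440.
L − H = 2.3440 − 2.2865 = 0.058 bits.

0.058 bits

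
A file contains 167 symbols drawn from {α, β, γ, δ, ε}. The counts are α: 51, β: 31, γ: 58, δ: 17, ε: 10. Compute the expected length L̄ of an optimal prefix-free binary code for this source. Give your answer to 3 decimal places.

2.162 bits/symbol

Probabilities are the counts divided by 167.
Repeatedly combine the two least-probable nodes; the expected code length is the sum of the merged weights.
merge 10/167 + 17/167 → 27/167
merge 27/167 + 31/167 → 58/167
merge 51/167 + 58/167 → 109/167
merge 58/167 + 109/167 → 1
L = 27/167 + 58/167 + 109/167 + 1 = 361/167 ≈ 2.162 bits/symbol.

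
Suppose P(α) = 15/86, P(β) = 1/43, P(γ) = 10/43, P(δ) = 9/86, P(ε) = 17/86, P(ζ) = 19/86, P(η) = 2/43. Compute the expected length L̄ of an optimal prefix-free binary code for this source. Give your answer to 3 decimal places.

Repeatedly combine the two least-probable nodes; the expected code length is the sum of the merged weights.
merge 1/43 + 2/43 → 3/43
merge 3/43 + 9/86 → 15/86
merge 15/86 + 15/86 → 15/43
merge 17/86 + 19/86 → 18/43
merge 10/43 + 15/43 → 25/43
merge 18/43 + 25/43 → 1
L = 3/43 + 15/86 + 15/43 + 18/43 + 25/43 + 1 = 223/86 ≈ 2.593 bits/symbol.

2.593 bits/symbol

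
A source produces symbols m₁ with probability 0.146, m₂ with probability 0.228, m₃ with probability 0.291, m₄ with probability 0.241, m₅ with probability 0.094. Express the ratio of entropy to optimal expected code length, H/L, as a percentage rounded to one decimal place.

99.3%

Entropy H = −Σ p log₂ p ≈ 2.2252 bits.
Huffman merges: 47/500+73/500→6/25; 57/250+6/25→117/250; 241/1000+291/1000→133/250; 117/250+133/250→1. L = 56/25 ≈ 2.2400.
Efficiency = H/L = 2.2252/2.2400 = 99.3%.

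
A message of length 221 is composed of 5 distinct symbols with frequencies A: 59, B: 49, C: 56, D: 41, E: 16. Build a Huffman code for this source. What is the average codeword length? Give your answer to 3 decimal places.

Probabilities are the counts divided by 221.
Repeatedly combine the two least-probable nodes; the expected code length is the sum of the merged weights.
merge 16/221 + 41/221 → 57/221
merge 49/221 + 56/221 → 105/221
merge 57/221 + 59/221 → 116/221
merge 105/221 + 116/221 → 1
L = 57/221 + 105/221 + 116/221 + 1 = 499/221 ≈ 2.258 bits/symbol.

2.258 bits/symbol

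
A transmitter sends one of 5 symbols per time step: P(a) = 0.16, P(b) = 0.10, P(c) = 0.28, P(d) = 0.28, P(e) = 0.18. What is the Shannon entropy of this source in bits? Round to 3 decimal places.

2.229 bits

H = −Σ pᵢ log₂ pᵢ.
−0.16·log₂(0.16) = 0.4230
−0.10·log₂(0.10) = 0.3322
−0.28·log₂(0.28) = 0.5142
−0.28·log₂(0.28) = 0.5142
−0.18·log₂(0.18) = 0.4453
Sum ≈ 2.2290 → 2.229 bits.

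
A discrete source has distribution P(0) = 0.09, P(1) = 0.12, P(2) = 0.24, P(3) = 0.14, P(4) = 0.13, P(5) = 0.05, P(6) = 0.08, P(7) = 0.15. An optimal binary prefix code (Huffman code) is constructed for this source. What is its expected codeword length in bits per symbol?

2.89 bits/symbol

Repeatedly combine the two least-probable nodes; the expected code length is the sum of the merged weights.
merge 1/20 + 2/25 → 13/100
merge 9/100 + 3/25 → 21/100
merge 13/100 + 13/100 → 13/50
merge 7/50 + 3/20 → 29/100
merge 21/100 + 6/25 → 9/20
merge 13/50 + 29/100 → 11/20
merge 9/20 + 11/20 → 1
L = 13/100 + 21/100 + 13/50 + 29/100 + 9/20 + 11/20 + 1 = 289/100 = 2.89 bits/symbol.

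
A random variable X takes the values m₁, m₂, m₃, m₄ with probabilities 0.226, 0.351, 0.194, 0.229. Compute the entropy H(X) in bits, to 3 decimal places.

H = −Σ pᵢ log₂ pᵢ.
−0.226·log₂(0.226) = 0.4849
−0.351·log₂(0.351) = 0.5302
−0.194·log₂(0.194) = 0.4590
−0.229·log₂(0.229) = 0.4870
Sum ≈ 1.9610 → 1.961 bits.

1.961 bits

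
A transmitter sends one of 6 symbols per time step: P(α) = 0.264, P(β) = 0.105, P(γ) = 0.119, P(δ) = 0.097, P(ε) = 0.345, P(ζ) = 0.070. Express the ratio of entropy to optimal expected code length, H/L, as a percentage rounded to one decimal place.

97.8%

Entropy H = −Σ p log₂ p ≈ 2.3388 bits.
Huffman merges: 7/100+97/1000→167/1000; 21/200+119/1000→28/125; 167/1000+28/125→391/1000; 33/125+69/200→609/1000; 391/1000+609/1000→1. L = 2391/1000 ≈ 2.3910.
Efficiency = H/L = 2.3388/2.3910 = 97.8%.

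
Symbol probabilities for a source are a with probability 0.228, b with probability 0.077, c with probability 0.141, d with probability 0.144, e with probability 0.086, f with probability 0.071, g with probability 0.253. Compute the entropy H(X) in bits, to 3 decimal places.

H = −Σ pᵢ log₂ pᵢ.
−0.228·log₂(0.228) = 0.4863
−0.077·log₂(0.077) = 0.2848
−0.141·log₂(0.141) = 0.3985
−0.144·log₂(0.144) = 0.4026
−0.086·log₂(0.086) = 0.3044
−0.071·log₂(0.071) = 0.2709
−0.253·log₂(0.253) = 0.5016
Sum ≈ 2.6492 → 2.649 bits.

2.649 bits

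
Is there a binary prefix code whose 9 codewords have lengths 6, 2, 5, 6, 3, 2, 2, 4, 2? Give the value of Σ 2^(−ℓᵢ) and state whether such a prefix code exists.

1.25; no

With common denominator 2^6 = 64: Σ 2^(−ℓᵢ) = 1/64 + 16/64 + 2/64 + 1/64 + 8/64 + 16/64 + 16/64 + 4/64 + 16/64 = 80/64 = 1.25.
Kraft's inequality requires Σ ≤ 1; here Σ = 1.25 > 1, so no such prefix code exists.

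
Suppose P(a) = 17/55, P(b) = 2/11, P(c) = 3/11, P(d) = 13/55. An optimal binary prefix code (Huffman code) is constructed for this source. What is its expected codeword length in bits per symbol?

Repeatedly combine the two least-probable nodes; the expected code length is the sum of the merged weights.
merge 2/11 + 13/55 → 23/55
merge 3/11 + 17/55 → 32/55
merge 23/55 + 32/55 → 1
L = 23/55 + 32/55 + 1 = 2 bits/symbol.

2 bits/symbol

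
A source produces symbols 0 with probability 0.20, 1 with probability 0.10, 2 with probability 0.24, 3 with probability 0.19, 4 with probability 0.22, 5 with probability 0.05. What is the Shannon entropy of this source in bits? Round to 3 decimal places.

H = −Σ pᵢ log₂ pᵢ.
−0.20·log₂(0.20) = 0.4644
−0.10·log₂(0.10) = 0.3322
−0.24·log₂(0.24) = 0.4941
−0.19·log₂(0.19) = 0.4552
−0.22·log₂(0.22) = 0.4806
−0.05·log₂(0.05) = 0.2161
Sum ≈ 2.4426 → 2.443 bits.

2.443 bits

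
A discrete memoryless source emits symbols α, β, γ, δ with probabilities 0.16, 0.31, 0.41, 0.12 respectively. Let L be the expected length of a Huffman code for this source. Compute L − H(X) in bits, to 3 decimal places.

0.029 bits

Entropy H = −Σ p log₂ p ≈ 1.8413 bits.
Huffman merges: 3/25+4/25→7/25; 7/25+31/100→59/100; 41/100+59/100→1. L = 187/100 ≈ 1.8700.
L − H = 1.8700 − 1.8413 = 0.029 bits.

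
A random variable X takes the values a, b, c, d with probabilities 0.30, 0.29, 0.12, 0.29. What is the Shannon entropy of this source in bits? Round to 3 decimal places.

H = −Σ pᵢ log₂ pᵢ.
−0.30·log₂(0.30) = 0.5211
−0.29·log₂(0.29) = 0.5179
−0.12·log₂(0.12) = 0.3671
−0.29·log₂(0.29) = 0.5179
Sum ≈ 1.9240 → 1.924 bits.

1.924 bits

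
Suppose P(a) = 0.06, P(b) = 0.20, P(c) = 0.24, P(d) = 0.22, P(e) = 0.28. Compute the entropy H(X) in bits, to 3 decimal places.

H = −Σ pᵢ log₂ pᵢ.
−0.06·log₂(0.06) = 0.2435
−0.20·log₂(0.20) = 0.4644
−0.24·log₂(0.24) = 0.4941
−0.22·log₂(0.22) = 0.4806
−0.28·log₂(0.28) = 0.5142
Sum ≈ 2.1968 → 2.197 bits.

2.197 bits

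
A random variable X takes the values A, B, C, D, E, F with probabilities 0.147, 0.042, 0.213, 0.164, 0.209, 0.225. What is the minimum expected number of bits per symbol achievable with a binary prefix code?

Repeatedly combine the two least-probable nodes; the expected code length is the sum of the merged weights.
merge 21/500 + 147/1000 → 189/1000
merge 41/250 + 189/1000 → 353/1000
merge 209/1000 + 213/1000 → 211/500
merge 9/40 + 353/1000 → 289/500
merge 211/500 + 289/500 → 1
L = 189/1000 + 353/1000 + 211/500 + 289/500 + 1 = 1271/500 = 2.542 bits/symbol.

2.542 bits/symbol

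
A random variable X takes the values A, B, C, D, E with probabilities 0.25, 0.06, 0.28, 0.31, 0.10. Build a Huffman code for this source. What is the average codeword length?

Repeatedly combine the two least-probable nodes; the expected code length is the sum of the merged weights.
merge 3/50 + 1/10 → 4/25
merge 4/25 + 1/4 → 41/100
merge 7/25 + 31/100 → 59/100
merge 41/100 + 59/100 → 1
L = 4/25 + 41/100 + 59/100 + 1 = 54/25 = 2.16 bits/symbol.

2.16 bits/symbol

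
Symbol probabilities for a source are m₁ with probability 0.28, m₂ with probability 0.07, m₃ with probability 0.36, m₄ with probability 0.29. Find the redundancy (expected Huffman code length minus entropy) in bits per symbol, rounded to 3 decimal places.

Entropy H = −Σ p log₂ p ≈ 1.8313 bits.
Huffman merges: 7/100+7/25→7/20; 29/100+7/20→16/25; 9/25+16/25→1. L = 199/100 ≈ 1.9900.
L − H = 1.9900 − 1.8313 = 0.159 bits.

0.159 bits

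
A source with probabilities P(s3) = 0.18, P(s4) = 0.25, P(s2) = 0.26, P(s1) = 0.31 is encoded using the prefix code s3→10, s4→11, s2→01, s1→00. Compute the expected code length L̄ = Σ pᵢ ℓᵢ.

2 bits/symbol

L̄ = Σ pᵢ·ℓᵢ = 0.18·2 + 0.25·2 + 0.26·2 + 0.31·2 = 2 bits/symbol.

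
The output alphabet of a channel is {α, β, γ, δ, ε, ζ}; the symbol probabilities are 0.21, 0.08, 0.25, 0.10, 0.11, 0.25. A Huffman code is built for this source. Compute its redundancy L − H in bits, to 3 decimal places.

Entropy H = −Σ p log₂ p ≈ 2.4468 bits.
Huffman merges: 2/25+1/10→9/50; 11/100+9/50→29/100; 21/100+1/4→23/50; 1/4+29/100→27/50; 23/50+27/50→1. L = 247/100 ≈ 2.4700.
L − H = 2.4700 − 2.4468 = 0.023 bits.

0.023 bits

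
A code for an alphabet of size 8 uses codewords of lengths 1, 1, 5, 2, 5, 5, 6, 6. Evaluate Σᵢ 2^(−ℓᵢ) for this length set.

With common denominator 2^6 = 64: Σ 2^(−ℓᵢ) = 32/64 + 32/64 + 2/64 + 16/64 + 2/64 + 2/64 + 1/64 + 1/64 = 88/64 = 1.375.

1.375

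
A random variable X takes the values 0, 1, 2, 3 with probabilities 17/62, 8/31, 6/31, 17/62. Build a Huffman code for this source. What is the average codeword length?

Repeatedly combine the two least-probable nodes; the expected code length is the sum of the merged weights.
merge 6/31 + 8/31 → 14/31
merge 17/62 + 17/62 → 17/31
merge 14/31 + 17/31 → 1
L = 14/31 + 17/31 + 1 = 2 bits/symbol.

2 bits/symbol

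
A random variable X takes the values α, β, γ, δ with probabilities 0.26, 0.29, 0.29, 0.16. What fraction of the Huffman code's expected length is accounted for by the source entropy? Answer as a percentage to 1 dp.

Entropy H = −Σ p log₂ p ≈ 1.9641 bits.
Huffman merges: 4/25+13/50→21/50; 29/100+29/100→29/50; 21/50+29/50→1. L = 2 ≈ 2.0000.
Efficiency = H/L = 1.9641/2.0000 = 98.2%.

98.2%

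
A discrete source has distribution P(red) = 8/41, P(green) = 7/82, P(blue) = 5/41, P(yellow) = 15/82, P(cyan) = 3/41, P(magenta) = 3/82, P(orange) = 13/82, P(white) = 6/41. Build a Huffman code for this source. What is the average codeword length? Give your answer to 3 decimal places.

Repeatedly combine the two least-probable nodes; the expected code length is the sum of the merged weights.
merge 3/82 + 3/41 → 9/82
merge 7/82 + 9/82 → 8/41
merge 5/41 + 6/41 → 11/41
merge 13/82 + 15/82 → 14/41
merge 8/41 + 8/41 → 16/41
merge 11/41 + 14/41 → 25/41
merge 16/41 + 25/41 → 1
L = 9/82 + 8/41 + 11/41 + 14/41 + 16/41 + 25/41 + 1 = 239/82 ≈ 2.915 bits/symbol.

2.915 bits/symbol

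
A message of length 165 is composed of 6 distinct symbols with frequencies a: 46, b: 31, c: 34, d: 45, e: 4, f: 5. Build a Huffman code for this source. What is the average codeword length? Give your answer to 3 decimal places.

2.297 bits/symbol

Probabilities are the counts divided by 165.
Repeatedly combine the two least-probable nodes; the expected code length is the sum of the merged weights.
merge 4/165 + 1/33 → 3/55
merge 3/55 + 31/165 → 8/33
merge 34/165 + 8/33 → 74/165
merge 3/11 + 46/165 → 91/165
merge 74/165 + 91/165 → 1
L = 3/55 + 8/33 + 74/165 + 91/165 + 1 = 379/165 ≈ 2.297 bits/symbol.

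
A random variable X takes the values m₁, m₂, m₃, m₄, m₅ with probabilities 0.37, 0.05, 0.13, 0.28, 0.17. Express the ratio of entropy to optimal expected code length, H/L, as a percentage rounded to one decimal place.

96.2%

Entropy H = −Σ p log₂ p ≈ 2.0783 bits.
Huffman merges: 1/20+13/100→9/50; 17/100+9/50→7/20; 7/25+7/20→63/100; 37/100+63/100→1. L = 54/25 ≈ 2.1600.
Efficiency = H/L = 2.0783/2.1600 = 96.2%.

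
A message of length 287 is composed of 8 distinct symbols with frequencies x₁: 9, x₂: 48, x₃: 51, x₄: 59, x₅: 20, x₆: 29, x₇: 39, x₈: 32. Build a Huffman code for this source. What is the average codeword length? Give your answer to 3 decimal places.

2.895 bits/symbol

Probabilities are the counts divided by 287.
Repeatedly combine the two least-probable nodes; the expected code length is the sum of the merged weights.
merge 9/287 + 20/287 → 29/287
merge 29/287 + 29/287 → 58/287
merge 32/287 + 39/287 → 71/287
merge 48/287 + 51/287 → 99/287
merge 58/287 + 59/287 → 117/287
merge 71/287 + 99/287 → 170/287
merge 117/287 + 170/287 → 1
L = 29/287 + 58/287 + 71/287 + 99/287 + 117/287 + 170/287 + 1 = 831/287 ≈ 2.895 bits/symbol.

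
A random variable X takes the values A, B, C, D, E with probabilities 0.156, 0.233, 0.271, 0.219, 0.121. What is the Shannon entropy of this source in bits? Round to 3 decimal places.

H = −Σ pᵢ log₂ pᵢ.
−0.156·log₂(0.156) = 0.4181
−0.233·log₂(0.233) = 0.4897
−0.271·log₂(0.271) = 0.5105
−0.219·log₂(0.219) = 0.4798
−0.121·log₂(0.121) = 0.3687
Sum ≈ 2.2668 → 2.267 bits.

2.267 bits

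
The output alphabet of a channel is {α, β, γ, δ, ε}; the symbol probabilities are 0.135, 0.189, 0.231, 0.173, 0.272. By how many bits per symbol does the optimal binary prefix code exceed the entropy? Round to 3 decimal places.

Entropy H = −Σ p log₂ p ≈ 2.2814 bits.
Huffman merges: 27/200+173/1000→77/250; 189/1000+231/1000→21/50; 34/125+77/250→29/50; 21/50+29/50→1. L = 577/250 ≈ 2.3080.
L − H = 2.3080 − 2.2814 = 0.027 bits.

0.027 bits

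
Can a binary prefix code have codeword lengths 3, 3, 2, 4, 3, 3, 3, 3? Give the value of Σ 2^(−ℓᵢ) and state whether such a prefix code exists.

With common denominator 2^4 = 16: Σ 2^(−ℓᵢ) = 2/16 + 2/16 + 4/16 + 1/16 + 2/16 + 2/16 + 2/16 + 2/16 = 17/16 = 1.0625.
Kraft's inequality requires Σ ≤ 1; here Σ = 1.0625 > 1, so no such prefix code exists.

1.0625; no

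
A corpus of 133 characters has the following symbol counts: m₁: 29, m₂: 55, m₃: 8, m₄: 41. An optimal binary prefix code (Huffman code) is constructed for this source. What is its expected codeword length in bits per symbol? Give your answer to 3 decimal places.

1.865 bits/symbol

Probabilities are the counts divided by 133.
Repeatedly combine the two least-probable nodes; the expected code length is the sum of the merged weights.
merge 8/133 + 29/133 → 37/133
merge 37/133 + 41/133 → 78/133
merge 55/133 + 78/133 → 1
L = 37/133 + 78/133 + 1 = 248/133 ≈ 1.865 bits/symbol.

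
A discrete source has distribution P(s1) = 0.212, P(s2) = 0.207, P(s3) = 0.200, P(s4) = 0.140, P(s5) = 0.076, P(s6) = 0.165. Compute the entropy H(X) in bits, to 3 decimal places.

2.518 bits

H = −Σ pᵢ log₂ pᵢ.
−0.212·log₂(0.212) = 0.4744
−0.207·log₂(0.207) = 0.4704
−0.200·log₂(0.200) = 0.4644
−0.140·log₂(0.140) = 0.3971
−0.076·log₂(0.076) = 0.2826
−0.165·log₂(0.165) = 0.4289
Sum ≈ 2.5178 → 2.518 bits.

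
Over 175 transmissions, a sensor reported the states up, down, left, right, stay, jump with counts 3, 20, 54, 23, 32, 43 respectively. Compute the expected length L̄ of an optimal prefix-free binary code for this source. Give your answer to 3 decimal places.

2.394 bits/symbol

Probabilities are the counts divided by 175.
Repeatedly combine the two least-probable nodes; the expected code length is the sum of the merged weights.
merge 3/175 + 4/35 → 23/175
merge 23/175 + 23/175 → 46/175
merge 32/175 + 43/175 → 3/7
merge 46/175 + 54/175 → 4/7
merge 3/7 + 4/7 → 1
L = 23/175 + 46/175 + 3/7 + 4/7 + 1 = 419/175 ≈ 2.394 bits/symbol.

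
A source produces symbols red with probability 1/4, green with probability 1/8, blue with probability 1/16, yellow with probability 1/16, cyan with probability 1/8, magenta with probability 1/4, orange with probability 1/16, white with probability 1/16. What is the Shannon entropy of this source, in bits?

Each probability is a power of 1/2, so log₂(1/p) is an integer.
H = Σ p·log₂(1/p) = 1/4·2 + 1/8·3 + 1/16·4 + 1/16·4 + 1/8·3 + 1/4·2 + 1/16·4 + 1/16·4 = 2.75 bits.

2.75 bits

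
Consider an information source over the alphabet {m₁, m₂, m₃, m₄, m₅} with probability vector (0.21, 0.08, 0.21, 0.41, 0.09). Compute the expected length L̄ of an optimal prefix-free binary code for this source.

2.14 bits/symbol

Repeatedly combine the two least-probable nodes; the expected code length is the sum of the merged weights.
merge 2/25 + 9/100 → 17/100
merge 17/100 + 21/100 → 19/50
merge 21/100 + 19/50 → 59/100
merge 41/100 + 59/100 → 1
L = 17/100 + 19/50 + 59/100 + 1 = 107/50 = 2.14 bits/symbol.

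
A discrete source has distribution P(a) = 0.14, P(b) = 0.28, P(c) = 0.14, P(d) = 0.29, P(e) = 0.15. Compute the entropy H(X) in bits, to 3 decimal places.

H = −Σ pᵢ log₂ pᵢ.
−0.14·log₂(0.14) = 0.3971
−0.28·log₂(0.28) = 0.5142
−0.14·log₂(0.14) = 0.3971
−0.29·log₂(0.29) = 0.5179
−0.15·log₂(0.15) = 0.4105
Sum ≈ 2.2369 → 2.237 bits.

2.237 bits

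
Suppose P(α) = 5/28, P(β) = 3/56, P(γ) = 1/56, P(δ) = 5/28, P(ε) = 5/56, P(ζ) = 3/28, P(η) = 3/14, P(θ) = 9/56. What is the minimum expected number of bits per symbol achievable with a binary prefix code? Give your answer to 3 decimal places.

2.839 bits/symbol

Repeatedly combine the two least-probable nodes; the expected code length is the sum of the merged weights.
merge 1/56 + 3/56 → 1/14
merge 1/14 + 5/56 → 9/56
merge 3/28 + 9/56 → 15/56
merge 9/56 + 5/28 → 19/56
merge 5/28 + 3/14 → 11/28
merge 15/56 + 19/56 → 17/28
merge 11/28 + 17/28 → 1
L = 1/14 + 9/56 + 15/56 + 19/56 + 11/28 + 17/28 + 1 = 159/56 ≈ 2.839 bits/symbol.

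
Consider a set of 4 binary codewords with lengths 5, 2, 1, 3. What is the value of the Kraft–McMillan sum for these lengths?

0.90625

With common denominator 2^5 = 32: Σ 2^(−ℓᵢ) = 1/32 + 8/32 + 16/32 + 4/32 = 29/32 = 0.90625.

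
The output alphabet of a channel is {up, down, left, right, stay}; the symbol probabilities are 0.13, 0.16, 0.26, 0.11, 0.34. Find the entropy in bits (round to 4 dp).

2.1904 bits

H = −Σ pᵢ log₂ pᵢ.
−0.13·log₂(0.13) = 0.3826
−0.16·log₂(0.16) = 0.4230
−0.26·log₂(0.26) = 0.5053
−0.11·log₂(0.11) = 0.3503
−0.34·log₂(0.34) = 0.5292
Sum ≈ 2.1904 → 2.1904 bits.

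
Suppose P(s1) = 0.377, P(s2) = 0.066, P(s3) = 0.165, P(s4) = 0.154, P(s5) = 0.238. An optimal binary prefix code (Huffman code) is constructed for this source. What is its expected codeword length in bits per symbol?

2.22 bits/symbol

Repeatedly combine the two least-probable nodes; the expected code length is the sum of the merged weights.
merge 33/500 + 77/500 → 11/50
merge 33/200 + 11/50 → 77/200
merge 119/500 + 377/1000 → 123/200
merge 77/200 + 123/200 → 1
L = 11/50 + 77/200 + 123/200 + 1 = 111/50 = 2.22 bits/symbol.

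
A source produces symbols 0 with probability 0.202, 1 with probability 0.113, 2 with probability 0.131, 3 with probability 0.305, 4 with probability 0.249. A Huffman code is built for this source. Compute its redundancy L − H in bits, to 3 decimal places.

Entropy H = −Σ p log₂ p ≈ 2.2277 bits.
Huffman merges: 113/1000+131/1000→61/250; 101/500+61/250→223/500; 249/1000+61/200→277/500; 223/500+277/500→1. L = 561/250 ≈ 2.2440.
L − H = 2.2440 − 2.2277 = 0.016 bits.

0.016 bits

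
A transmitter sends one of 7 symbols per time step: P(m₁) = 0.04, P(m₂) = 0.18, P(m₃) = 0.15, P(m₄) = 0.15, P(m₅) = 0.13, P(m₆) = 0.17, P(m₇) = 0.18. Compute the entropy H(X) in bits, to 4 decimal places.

2.7147 bits

H = −Σ pᵢ log₂ pᵢ.
−0.04·log₂(0.04) = 0.1858
−0.18·log₂(0.18) = 0.4453
−0.15·log₂(0.15) = 0.4105
−0.15·log₂(0.15) = 0.4105
−0.13·log₂(0.13) = 0.3826
−0.17·log₂(0.17) = 0.4346
−0.18·log₂(0.18) = 0.4453
Sum ≈ 2.7147 → 2.7147 bits.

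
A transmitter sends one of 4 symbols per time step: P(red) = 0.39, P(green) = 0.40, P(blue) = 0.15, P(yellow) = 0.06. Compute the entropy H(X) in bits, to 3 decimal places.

1.713 bits

H = −Σ pᵢ log₂ pᵢ.
−0.39·log₂(0.39) = 0.5298
−0.40·log₂(0.40) = 0.5288
−0.15·log₂(0.15) = 0.4105
−0.06·log₂(0.06) = 0.2435
Sum ≈ 1.7126 → 1.713 bits.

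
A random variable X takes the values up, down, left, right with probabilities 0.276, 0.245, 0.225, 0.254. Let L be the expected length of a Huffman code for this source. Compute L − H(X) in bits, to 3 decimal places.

0.004 bits

Entropy H = −Σ p log₂ p ≈ 1.9961 bits.
Huffman merges: 9/40+49/200→47/100; 127/500+69/250→53/100; 47/100+53/100→1. L = 2 ≈ 2.0000.
L − H = 2.0000 − 1.9961 = 0.004 bits.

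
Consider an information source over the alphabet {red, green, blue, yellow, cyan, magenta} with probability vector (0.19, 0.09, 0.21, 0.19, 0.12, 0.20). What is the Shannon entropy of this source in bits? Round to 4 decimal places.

H = −Σ pᵢ log₂ pᵢ.
−0.19·log₂(0.19) = 0.4552
−0.09·log₂(0.09) = 0.3127
−0.21·log₂(0.21) = 0.4728
−0.19·log₂(0.19) = 0.4552
−0.12·log₂(0.12) = 0.3671
−0.20·log₂(0.20) = 0.4644
Sum ≈ 2.5274 → 2.5274 bits.

2.5274 bits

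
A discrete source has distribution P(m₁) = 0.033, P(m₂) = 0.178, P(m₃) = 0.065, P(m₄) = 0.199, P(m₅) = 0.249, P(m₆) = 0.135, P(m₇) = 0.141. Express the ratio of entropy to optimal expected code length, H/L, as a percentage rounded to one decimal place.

Entropy H = −Σ p log₂ p ≈ 2.6134 bits.
Huffman merges: 33/1000+13/200→49/500; 49/500+27/200→233/1000; 141/1000+89/500→319/1000; 199/1000+233/1000→54/125; 249/1000+319/1000→71/125; 54/125+71/125→1. L = 53/20 ≈ 2.6500.
Efficiency = H/L = 2.6134/2.6500 = 98.6%.

98.6%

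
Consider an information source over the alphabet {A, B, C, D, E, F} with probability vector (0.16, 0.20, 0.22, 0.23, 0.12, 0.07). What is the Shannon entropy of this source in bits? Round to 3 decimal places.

2.491 bits

H = −Σ pᵢ log₂ pᵢ.
−0.16·log₂(0.16) = 0.4230
−0.20·log₂(0.20) = 0.4644
−0.22·log₂(0.22) = 0.4806
−0.23·log₂(0.23) = 0.4877
−0.12·log₂(0.12) = 0.3671
−0.07·log₂(0.07) = 0.2686
Sum ≈ 2.4913 → 2.491 bits.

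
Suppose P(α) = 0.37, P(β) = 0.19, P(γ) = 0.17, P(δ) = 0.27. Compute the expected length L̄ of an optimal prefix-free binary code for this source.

Repeatedly combine the two least-probable nodes; the expected code length is the sum of the merged weights.
merge 17/100 + 19/100 → 9/25
merge 27/100 + 9/25 → 63/100
merge 37/100 + 63/100 → 1
L = 9/25 + 63/100 + 1 = 199/100 = 1.99 bits/symbol.

1.99 bits/symbol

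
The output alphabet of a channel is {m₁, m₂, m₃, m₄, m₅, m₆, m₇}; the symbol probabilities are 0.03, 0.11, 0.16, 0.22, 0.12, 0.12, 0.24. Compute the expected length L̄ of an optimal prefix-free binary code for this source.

2.68 bits/symbol

Repeatedly combine the two least-probable nodes; the expected code length is the sum of the merged weights.
merge 3/100 + 11/100 → 7/50
merge 3/25 + 3/25 → 6/25
merge 7/50 + 4/25 → 3/10
merge 11/50 + 6/25 → 23/50
merge 6/25 + 3/10 → 27/50
merge 23/50 + 27/50 → 1
L = 7/50 + 6/25 + 3/10 + 23/50 + 27/50 + 1 = 67/25 = 2.68 bits/symbol.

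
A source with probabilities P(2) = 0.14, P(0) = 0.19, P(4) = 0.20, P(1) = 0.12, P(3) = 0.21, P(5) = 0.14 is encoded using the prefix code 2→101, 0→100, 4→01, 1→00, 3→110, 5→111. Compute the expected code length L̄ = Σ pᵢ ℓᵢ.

L̄ = Σ pᵢ·ℓᵢ = 0.14·3 + 0.19·3 + 0.20·2 + 0.12·2 + 0.21·3 + 0.14·3 = 2.68 bits/symbol.

2.68 bits/symbol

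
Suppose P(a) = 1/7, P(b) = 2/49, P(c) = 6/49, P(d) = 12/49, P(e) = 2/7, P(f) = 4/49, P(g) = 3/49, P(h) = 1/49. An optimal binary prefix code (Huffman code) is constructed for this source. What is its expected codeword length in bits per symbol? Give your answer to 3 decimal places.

Repeatedly combine the two least-probable nodes; the expected code length is the sum of the merged weights.
merge 1/49 + 2/49 → 3/49
merge 3/49 + 3/49 → 6/49
merge 4/49 + 6/49 → 10/49
merge 6/49 + 1/7 → 13/49
merge 10/49 + 12/49 → 22/49
merge 13/49 + 2/7 → 27/49
merge 22/49 + 27/49 → 1
L = 3/49 + 6/49 + 10/49 + 13/49 + 22/49 + 27/49 + 1 = 130/49 ≈ 2.653 bits/symbol.

2.653 bits/symbol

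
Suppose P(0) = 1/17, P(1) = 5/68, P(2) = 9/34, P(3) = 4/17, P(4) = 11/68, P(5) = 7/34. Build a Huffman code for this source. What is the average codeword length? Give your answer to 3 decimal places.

2.426 bits/symbol

Repeatedly combine the two least-probable nodes; the expected code length is the sum of the merged weights.
merge 1/17 + 5/68 → 9/68
merge 9/68 + 11/68 → 5/17
merge 7/34 + 4/17 → 15/34
merge 9/34 + 5/17 → 19/34
merge 15/34 + 19/34 → 1
L = 9/68 + 5/17 + 15/34 + 19/34 + 1 = 165/68 ≈ 2.426 bits/symbol.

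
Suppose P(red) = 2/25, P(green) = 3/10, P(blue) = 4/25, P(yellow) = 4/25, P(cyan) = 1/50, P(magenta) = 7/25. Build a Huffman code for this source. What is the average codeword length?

2.36 bits/symbol

Repeatedly combine the two least-probable nodes; the expected code length is the sum of the merged weights.
merge 1/50 + 2/25 → 1/10
merge 1/10 + 4/25 → 13/50
merge 4/25 + 13/50 → 21/50
merge 7/25 + 3/10 → 29/50
merge 21/50 + 29/50 → 1
L = 1/10 + 13/50 + 21/50 + 29/50 + 1 = 59/25 = 2.36 bits/symbol.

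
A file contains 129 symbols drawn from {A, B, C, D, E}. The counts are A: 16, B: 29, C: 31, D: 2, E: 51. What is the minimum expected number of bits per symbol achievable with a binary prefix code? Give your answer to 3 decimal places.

Probabilities are the counts divided by 129.
Repeatedly combine the two least-probable nodes; the expected code length is the sum of the merged weights.
merge 2/129 + 16/129 → 6/43
merge 6/43 + 29/129 → 47/129
merge 31/129 + 47/129 → 26/43
merge 17/43 + 26/43 → 1
L = 6/43 + 47/129 + 26/43 + 1 = 272/129 ≈ 2.109 bits/symbol.

2.109 bits/symbol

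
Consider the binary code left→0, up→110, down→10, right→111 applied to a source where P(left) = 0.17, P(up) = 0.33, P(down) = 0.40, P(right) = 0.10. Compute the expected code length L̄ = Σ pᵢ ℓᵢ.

2.26 bits/symbol

L̄ = Σ pᵢ·ℓᵢ = 0.17·1 + 0.33·3 + 0.40·2 + 0.10·3 = 2.26 bits/symbol.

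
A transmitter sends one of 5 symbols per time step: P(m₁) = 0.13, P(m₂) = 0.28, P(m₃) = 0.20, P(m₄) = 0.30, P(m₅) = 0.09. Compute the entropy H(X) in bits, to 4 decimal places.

2.1950 bits

H = −Σ pᵢ log₂ pᵢ.
−0.13·log₂(0.13) = 0.3826
−0.28·log₂(0.28) = 0.5142
−0.20·log₂(0.20) = 0.4644
−0.30·log₂(0.30) = 0.5211
−0.09·log₂(0.09) = 0.3127
Sum ≈ 2.1950 → 2.1950 bits.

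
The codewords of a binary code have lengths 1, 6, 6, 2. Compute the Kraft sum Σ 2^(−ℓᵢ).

0.78125

With common denominator 2^6 = 64: Σ 2^(−ℓᵢ) = 32/64 + 1/64 + 1/64 + 16/64 = 50/64 = 0.78125.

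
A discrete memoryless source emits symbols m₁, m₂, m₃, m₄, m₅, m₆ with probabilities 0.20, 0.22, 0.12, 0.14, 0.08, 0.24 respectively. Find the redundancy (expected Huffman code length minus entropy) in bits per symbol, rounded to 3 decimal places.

Entropy H = −Σ p log₂ p ≈ 2.4948 bits.
Huffman merges: 2/25+3/25→1/5; 7/50+1/5→17/50; 1/5+11/50→21/50; 6/25+17/50→29/50; 21/50+29/50→1. L = 127/50 ≈ 2.5400.
L − H = 2.5400 − 2.4948 = 0.045 bits.

0.045 bits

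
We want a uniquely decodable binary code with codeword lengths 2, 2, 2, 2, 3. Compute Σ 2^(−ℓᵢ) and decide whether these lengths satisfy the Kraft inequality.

With common denominator 2^3 = 8: Σ 2^(−ℓᵢ) = 2/8 + 2/8 + 2/8 + 2/8 + 1/8 = 9/8 = 1.125.
Kraft's inequality requires Σ ≤ 1; here Σ = 1.125 > 1, so no such prefix code exists.

1.125; no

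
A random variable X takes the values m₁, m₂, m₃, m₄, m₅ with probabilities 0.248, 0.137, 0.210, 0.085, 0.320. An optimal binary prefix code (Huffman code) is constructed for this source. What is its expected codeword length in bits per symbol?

2.222 bits/symbol

Repeatedly combine the two least-probable nodes; the expected code length is the sum of the merged weights.
merge 17/200 + 137/1000 → 111/500
merge 21/100 + 111/500 → 54/125
merge 31/125 + 8/25 → 71/125
merge 54/125 + 71/125 → 1
L = 111/500 + 54/125 + 71/125 + 1 = 1111/500 = 2.222 bits/symbol.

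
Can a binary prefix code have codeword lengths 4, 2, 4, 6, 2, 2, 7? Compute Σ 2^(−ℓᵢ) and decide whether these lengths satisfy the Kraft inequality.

0.8984375; yes

With common denominator 2^7 = 128: Σ 2^(−ℓᵢ) = 8/128 + 32/128 + 8/128 + 2/128 + 32/128 + 32/128 + 1/128 = 115/128 = 0.8984375.
Kraft's inequality requires Σ ≤ 1; here Σ = 0.8984375 ≤ 1, so such a prefix code exists.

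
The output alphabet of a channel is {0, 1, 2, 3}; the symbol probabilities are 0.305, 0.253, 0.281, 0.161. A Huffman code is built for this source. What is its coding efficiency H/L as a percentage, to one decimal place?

Entropy H = −Σ p log₂ p ≈ 1.9630 bits.
Huffman merges: 161/1000+253/1000→207/500; 281/1000+61/200→293/500; 207/500+293/500→1. L = 2 ≈ 2.0000.
Efficiency = H/L = 1.9630/2.0000 = 98.1%.

98.1%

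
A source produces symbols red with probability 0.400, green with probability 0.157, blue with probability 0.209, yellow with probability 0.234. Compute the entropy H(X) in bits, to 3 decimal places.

1.910 bits

H = −Σ pᵢ log₂ pᵢ.
−0.400·log₂(0.400) = 0.5288
−0.157·log₂(0.157) = 0.4194
−0.209·log₂(0.209) = 0.4720
−0.234·log₂(0.234) = 0.4903
Sum ≈ 1.9105 → 1.910 bits.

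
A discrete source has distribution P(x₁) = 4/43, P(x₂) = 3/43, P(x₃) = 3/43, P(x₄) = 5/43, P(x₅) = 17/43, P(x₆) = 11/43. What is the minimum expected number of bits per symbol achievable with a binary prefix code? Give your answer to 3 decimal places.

2.302 bits/symbol

Repeatedly combine the two least-probable nodes; the expected code length is the sum of the merged weights.
merge 3/43 + 3/43 → 6/43
merge 4/43 + 5/43 → 9/43
merge 6/43 + 9/43 → 15/43
merge 11/43 + 15/43 → 26/43
merge 17/43 + 26/43 → 1
L = 6/43 + 9/43 + 15/43 + 26/43 + 1 = 99/43 ≈ 2.302 bits/symbol.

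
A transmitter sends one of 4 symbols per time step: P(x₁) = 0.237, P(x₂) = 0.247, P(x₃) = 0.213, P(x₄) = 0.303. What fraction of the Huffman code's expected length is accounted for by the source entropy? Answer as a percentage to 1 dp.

Entropy H = −Σ p log₂ p ≈ 1.9877 bits.
Huffman merges: 213/1000+237/1000→9/20; 247/1000+303/1000→11/20; 9/20+11/20→1. L = 2 ≈ 2.0000.
Efficiency = H/L = 1.9877/2.0000 = 99.4%.

99.4%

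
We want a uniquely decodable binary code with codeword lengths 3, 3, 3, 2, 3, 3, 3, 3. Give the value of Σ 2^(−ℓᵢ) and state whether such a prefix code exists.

1.125; no

With common denominator 2^3 = 8: Σ 2^(−ℓᵢ) = 1/8 + 1/8 + 1/8 + 2/8 + 1/8 + 1/8 + 1/8 + 1/8 = 9/8 = 1.125.
Kraft's inequality requires Σ ≤ 1; here Σ = 1.125 > 1, so no such prefix code exists.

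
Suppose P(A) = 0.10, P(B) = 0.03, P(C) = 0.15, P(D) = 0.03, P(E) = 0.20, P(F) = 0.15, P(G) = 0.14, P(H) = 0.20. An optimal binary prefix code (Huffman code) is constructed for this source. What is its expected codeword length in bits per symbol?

2.82 bits/symbol

Repeatedly combine the two least-probable nodes; the expected code length is the sum of the merged weights.
merge 3/100 + 3/100 → 3/50
merge 3/50 + 1/10 → 4/25
merge 7/50 + 3/20 → 29/100
merge 3/20 + 4/25 → 31/100
merge 1/5 + 1/5 → 2/5
merge 29/100 + 31/100 → 3/5
merge 2/5 + 3/5 → 1
L = 3/50 + 4/25 + 29/100 + 31/100 + 2/5 + 3/5 + 1 = 141/50 = 2.82 bits/symbol.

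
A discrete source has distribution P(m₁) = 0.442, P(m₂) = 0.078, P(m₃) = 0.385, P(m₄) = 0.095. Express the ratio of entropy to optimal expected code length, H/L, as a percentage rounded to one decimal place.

95.9%

Entropy H = −Σ p log₂ p ≈ 1.6605 bits.
Huffman merges: 39/500+19/200→173/1000; 173/1000+77/200→279/500; 221/500+279/500→1. L = 1731/1000 ≈ 1.7310.
Efficiency = H/L = 1.6605/1.7310 = 95.9%.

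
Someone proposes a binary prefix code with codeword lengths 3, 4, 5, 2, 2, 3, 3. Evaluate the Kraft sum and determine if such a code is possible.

0.96875; yes

With common denominator 2^5 = 32: Σ 2^(−ℓᵢ) = 4/32 + 2/32 + 1/32 + 8/32 + 8/32 + 4/32 + 4/32 = 31/32 = 0.96875.
Kraft's inequality requires Σ ≤ 1; here Σ = 0.96875 ≤ 1, so such a prefix code exists.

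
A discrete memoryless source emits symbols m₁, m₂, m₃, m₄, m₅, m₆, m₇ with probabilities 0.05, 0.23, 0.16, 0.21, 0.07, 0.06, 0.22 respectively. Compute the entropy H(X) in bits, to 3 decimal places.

2.592 bits

H = −Σ pᵢ log₂ pᵢ.
−0.05·log₂(0.05) = 0.2161
−0.23·log₂(0.23) = 0.4877
−0.16·log₂(0.16) = 0.4230
−0.21·log₂(0.21) = 0.4728
−0.07·log₂(0.07) = 0.2686
−0.06·log₂(0.06) = 0.2435
−0.22·log₂(0.22) = 0.4806
Sum ≈ 2.5923 → 2.592 bits.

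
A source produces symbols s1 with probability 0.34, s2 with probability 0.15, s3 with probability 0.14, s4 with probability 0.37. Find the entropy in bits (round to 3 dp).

1.868 bits

H = −Σ pᵢ log₂ pᵢ.
−0.34·log₂(0.34) = 0.5292
−0.15·log₂(0.15) = 0.4105
−0.14·log₂(0.14) = 0.3971
−0.37·log₂(0.37) = 0.5307
Sum ≈ 1.8676 → 1.868 bits.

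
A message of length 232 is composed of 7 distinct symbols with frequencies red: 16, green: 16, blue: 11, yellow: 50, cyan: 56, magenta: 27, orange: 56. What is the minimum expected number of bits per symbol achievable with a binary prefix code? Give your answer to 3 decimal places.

Probabilities are the counts divided by 232.
Repeatedly combine the two least-probable nodes; the expected code length is the sum of the merged weights.
merge 11/232 + 2/29 → 27/232
merge 2/29 + 27/232 → 43/232
merge 27/232 + 43/232 → 35/116
merge 25/116 + 7/29 → 53/116
merge 7/29 + 35/116 → 63/116
merge 53/116 + 63/116 → 1
L = 27/232 + 43/232 + 35/116 + 53/116 + 63/116 + 1 = 151/58 ≈ 2.603 bits/symbol.

2.603 bits/symbol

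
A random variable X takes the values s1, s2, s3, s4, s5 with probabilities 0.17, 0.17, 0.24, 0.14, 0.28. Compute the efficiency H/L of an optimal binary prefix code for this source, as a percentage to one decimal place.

Entropy H = −Σ p log₂ p ≈ 2.2746 bits.
Huffman merges: 7/50+17/100→31/100; 17/100+6/25→41/100; 7/25+31/100→59/100; 41/100+59/100→1. L = 231/100 ≈ 2.3100.
Efficiency = H/L = 2.2746/2.3100 = 98.5%.

98.5%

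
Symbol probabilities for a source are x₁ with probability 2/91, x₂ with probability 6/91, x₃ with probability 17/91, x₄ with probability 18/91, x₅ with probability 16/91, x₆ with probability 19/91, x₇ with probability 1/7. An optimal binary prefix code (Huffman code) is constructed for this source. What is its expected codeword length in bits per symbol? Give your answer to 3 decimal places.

2.681 bits/symbol

Repeatedly combine the two least-probable nodes; the expected code length is the sum of the merged weights.
merge 2/91 + 6/91 → 8/91
merge 8/91 + 1/7 → 3/13
merge 16/91 + 17/91 → 33/91
merge 18/91 + 19/91 → 37/91
merge 3/13 + 33/91 → 54/91
merge 37/91 + 54/91 → 1
L = 8/91 + 3/13 + 33/91 + 37/91 + 54/91 + 1 = 244/91 ≈ 2.681 bits/symbol.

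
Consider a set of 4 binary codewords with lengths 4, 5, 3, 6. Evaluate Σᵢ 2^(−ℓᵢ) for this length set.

0.234375

With common denominator 2^6 = 64: Σ 2^(−ℓᵢ) = 4/64 + 2/64 + 8/64 + 1/64 = 15/64 = 0.234375.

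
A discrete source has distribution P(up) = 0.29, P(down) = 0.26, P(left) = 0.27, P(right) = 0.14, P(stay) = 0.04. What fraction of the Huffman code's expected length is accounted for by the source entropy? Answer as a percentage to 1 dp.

Entropy H = −Σ p log₂ p ≈ 2.1161 bits.
Huffman merges: 1/25+7/50→9/50; 9/50+13/50→11/25; 27/100+29/100→14/25; 11/25+14/25→1. L = 109/50 ≈ 2.1800.
Efficiency = H/L = 2.1161/2.1800 = 97.1%.

97.1%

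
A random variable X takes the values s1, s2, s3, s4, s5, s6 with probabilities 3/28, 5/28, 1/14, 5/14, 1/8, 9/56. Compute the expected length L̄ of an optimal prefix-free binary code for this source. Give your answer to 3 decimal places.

2.464 bits/symbol

Repeatedly combine the two least-probable nodes; the expected code length is the sum of the merged weights.
merge 1/14 + 3/28 → 5/28
merge 1/8 + 9/56 → 2/7
merge 5/28 + 5/28 → 5/14
merge 2/7 + 5/14 → 9/14
merge 5/14 + 9/14 → 1
L = 5/28 + 2/7 + 5/14 + 9/14 + 1 = 69/28 ≈ 2.464 bits/symbol.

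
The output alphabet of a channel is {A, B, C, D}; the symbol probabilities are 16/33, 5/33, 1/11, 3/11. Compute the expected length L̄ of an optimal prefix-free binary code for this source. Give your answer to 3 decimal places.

Repeatedly combine the two least-probable nodes; the expected code length is the sum of the merged weights.
merge 1/11 + 5/33 → 8/33
merge 8/33 + 3/11 → 17/33
merge 16/33 + 17/33 → 1
L = 8/33 + 17/33 + 1 = 58/33 ≈ 1.758 bits/symbol.

1.758 bits/symbol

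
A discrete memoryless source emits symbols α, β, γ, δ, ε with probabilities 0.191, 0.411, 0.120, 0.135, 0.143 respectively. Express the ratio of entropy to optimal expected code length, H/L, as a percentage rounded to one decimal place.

98.3%

Entropy H = −Σ p log₂ p ≈ 2.1417 bits.
Huffman merges: 3/25+27/200→51/200; 143/1000+191/1000→167/500; 51/200+167/500→589/1000; 411/1000+589/1000→1. L = 1089/500 ≈ 2.1780.
Efficiency = H/L = 2.1417/2.1780 = 98.3%.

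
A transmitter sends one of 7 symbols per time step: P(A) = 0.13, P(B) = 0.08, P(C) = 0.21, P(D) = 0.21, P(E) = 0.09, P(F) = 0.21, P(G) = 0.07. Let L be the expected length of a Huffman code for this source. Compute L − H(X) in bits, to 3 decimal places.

Entropy H = −Σ p log₂ p ≈ 2.6738 bits.
Huffman merges: 7/100+2/25→3/20; 9/100+13/100→11/50; 3/20+21/100→9/25; 21/100+21/100→21/50; 11/50+9/25→29/50; 21/50+29/50→1. L = 273/100 ≈ 2.7300.
L − H = 2.7300 − 2.6738 = 0.056 bits.

0.056 bits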